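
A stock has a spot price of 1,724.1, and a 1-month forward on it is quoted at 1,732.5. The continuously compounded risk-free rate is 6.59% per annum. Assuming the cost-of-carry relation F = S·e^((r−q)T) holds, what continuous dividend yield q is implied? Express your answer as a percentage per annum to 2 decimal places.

From F = S·e^((r−q)T): (r − q) = ln(F/S)/T
ln(1732.5/1724.1) = ln(1.004872) = 0.004860
(r − q) = 0.004860 / (1/12) = 0.058320
q = r − ln(F/S)/T = 0.0659 − 0.058320 = 0.007580
q = 0.76%

0.76%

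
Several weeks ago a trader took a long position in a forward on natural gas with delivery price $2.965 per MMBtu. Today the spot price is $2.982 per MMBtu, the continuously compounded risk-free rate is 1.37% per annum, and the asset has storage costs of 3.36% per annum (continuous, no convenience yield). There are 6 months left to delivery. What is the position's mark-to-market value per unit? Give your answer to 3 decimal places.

$0.088 per MMBtu

Current fair forward for the remaining 6 months: F = S·e^((r + u)·T), (r + u) = 0.0137 + 0.0336 = 0.0473
F = 2.982 · e^(0.0473 × 6/12) = 2.982 × 1.023932 = 3.0534
Value of long forward = (F − K)·e^(−rT) = (3.0534 − 2.965) · e^(−0.0137·6/12)
= 0.0884 × 0.993173 = 0.088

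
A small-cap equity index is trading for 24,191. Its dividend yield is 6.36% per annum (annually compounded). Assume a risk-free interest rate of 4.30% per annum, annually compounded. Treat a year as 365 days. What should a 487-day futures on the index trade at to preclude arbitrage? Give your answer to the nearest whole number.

23,568

F = S · (1+r)^T / (1+q)^T
= 24191 × 1.057781 / 1.085748 = 24191 × 0.974242
F = 23,568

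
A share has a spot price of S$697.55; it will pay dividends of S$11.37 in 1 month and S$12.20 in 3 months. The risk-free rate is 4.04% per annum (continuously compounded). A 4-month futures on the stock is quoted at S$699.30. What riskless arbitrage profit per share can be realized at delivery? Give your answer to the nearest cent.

S$16.02 per share

PV(dividends) I = 11.37·e^(−0.0404·1/12) + 12.20·e^(−0.0404·3/12) = 23.4092
Fair futures F* = (S − I)·e^(rT) = (697.55 − 23.4092)·e^0.013467 = 674.1408 × 1.013558 = 683.2808
Market S$699.30 > fair 683.2808: forward overpriced → cash-and-carry (borrow at r, buy the stock and collect the dividends, short the forward).
Profit at T = |F_mkt − F*| = |699.30 − 683.2808| = S$16.02 per share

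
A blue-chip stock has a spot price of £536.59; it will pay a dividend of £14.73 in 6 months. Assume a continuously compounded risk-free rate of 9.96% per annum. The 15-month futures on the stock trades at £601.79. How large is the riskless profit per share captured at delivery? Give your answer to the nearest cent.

PV(dividends) I = 14.73·e^(−0.0996·6/12) = 14.0144
Fair futures F* = (S − I)·e^(rT) = (536.59 − 14.0144)·e^0.124500 = 522.5756 × 1.132582 = 591.8597
Market £601.79 > fair 591.8597: forward overpriced → cash-and-carry (borrow at r, buy the stock and collect the dividends, short the forward).
Profit at T = |F_mkt − F*| = |601.79 − 591.8597| = £9.93 per share

£9.93 per share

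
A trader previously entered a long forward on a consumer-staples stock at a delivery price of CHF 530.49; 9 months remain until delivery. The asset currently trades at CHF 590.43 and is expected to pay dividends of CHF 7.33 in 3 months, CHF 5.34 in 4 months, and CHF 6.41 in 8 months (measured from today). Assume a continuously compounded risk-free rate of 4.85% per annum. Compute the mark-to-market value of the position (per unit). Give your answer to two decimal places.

CHF 60.19

PV(remaining dividends) I = 7.33·e^(−0.0485·3/12) + 5.34·e^(−0.0485·4/12) + 6.41·e^(−0.0485·8/12) = 18.7021
Current forward F = (S − I)·e^(rT) = (590.43 − 18.7021)·e^(0.0485·9/12) = 571.7279 × 1.037045 = 592.9076
Value (long) = (F − K)·e^(−rT) = (592.9076 − 530.49) × 0.964279 = 60.1880
Value = CHF 60.19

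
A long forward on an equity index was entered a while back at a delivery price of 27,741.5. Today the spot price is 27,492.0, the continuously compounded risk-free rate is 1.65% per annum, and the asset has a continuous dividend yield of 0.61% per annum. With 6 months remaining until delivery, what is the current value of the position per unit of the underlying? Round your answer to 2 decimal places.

Current fair forward for the remaining 6 months: F = S·e^((r − q)·T), (r − q) = 0.0165 − 0.0061 = 0.0104
F = 27492.0 · e^(0.0104 × 6/12) = 27492.0 × 1.00521354 = 27635.3306
Value of long forward = (F − K)·e^(−rT) = (27635.3306 − 27741.5) · e^(−0.0165·6/12)
= -106.1694 × 0.99178394 = -105.30

-105.30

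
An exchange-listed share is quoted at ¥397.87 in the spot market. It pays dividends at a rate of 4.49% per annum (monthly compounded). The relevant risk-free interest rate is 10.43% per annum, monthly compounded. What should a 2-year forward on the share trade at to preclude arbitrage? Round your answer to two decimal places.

F = S · (1+r/12)^(12T) / (1+q/12)^(12T)
= 397.87 × 1.230842 / 1.093772 = 397.87 × 1.125319
F = ¥447.73

¥447.73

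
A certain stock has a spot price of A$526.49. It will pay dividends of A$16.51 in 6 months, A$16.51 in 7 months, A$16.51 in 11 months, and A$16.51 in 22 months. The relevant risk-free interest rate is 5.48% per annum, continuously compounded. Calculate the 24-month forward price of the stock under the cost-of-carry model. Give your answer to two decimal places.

A$517.53

PV(dividends) I = 16.51·e^(−0.0548·6/12) + 16.51·e^(−0.0548·7/12) + 16.51·e^(−0.0548·11/12) + 16.51·e^(−0.0548·22/12)
I = 16.0638 + 15.9906 + 15.7011 + 14.9319 = 62.6874
F = (S − I)·e^(rT) = (526.49 − 62.6874) · e^(0.0548·24/12)
= 463.8026 · e^0.109600 = 463.8026 × 1.115832 = A$517.53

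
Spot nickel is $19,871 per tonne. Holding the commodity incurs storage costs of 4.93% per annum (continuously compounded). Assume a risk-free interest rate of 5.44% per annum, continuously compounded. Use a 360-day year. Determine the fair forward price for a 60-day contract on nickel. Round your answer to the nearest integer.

Net carry = r + u − y = 0.0544 + 0.0493 − 0.0000 = 0.1037
F = S·e^((r+u−y)T) = 19871 · e^(0.1037 × 60/360) = 19871 · e^0.017283
= 19871 × 1.017433 = $20,217 per tonne

$20,217 per tonne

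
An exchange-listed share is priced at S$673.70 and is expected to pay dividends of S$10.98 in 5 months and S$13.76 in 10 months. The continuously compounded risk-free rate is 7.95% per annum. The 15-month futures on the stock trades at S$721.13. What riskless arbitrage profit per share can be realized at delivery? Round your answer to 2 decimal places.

PV(dividends) I = 10.98·e^(−0.0795·5/12) + 13.76·e^(−0.0795·10/12) = 23.5002
Fair futures F* = (S − I)·e^(rT) = (673.70 − 23.5002)·e^0.099375 = 650.1998 × 1.104480 = 718.1327
Market S$721.13 > fair 718.1327: forward overpriced → cash-and-carry (borrow at r, buy the stock and collect the dividends, short the forward).
Profit at T = |F_mkt − F*| = |721.13 − 718.1327| = S$3.00 per share

S$3.00 per share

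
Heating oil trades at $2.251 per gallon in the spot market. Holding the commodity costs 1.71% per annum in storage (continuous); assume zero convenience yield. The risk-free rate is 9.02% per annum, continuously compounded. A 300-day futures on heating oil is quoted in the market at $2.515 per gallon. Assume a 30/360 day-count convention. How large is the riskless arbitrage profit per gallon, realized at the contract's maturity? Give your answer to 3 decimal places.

Fair futures: F* = S·e^(carry·T), with carry = (r + u) = 0.0902 + 0.0171 = 0.1073
F* = 2.251 · e^(0.1073 × 300/360) = 2.251 · e^0.089417 = 2.251 × 1.093537 = $2.4616
Market $2.515 > fair $2.4616: forward overpriced → cash-and-carry (buy spot, short the forward).
At maturity, profit = |F_mkt − F*| = |2.515 − 2.4616| = $0.053 per gallon

$0.053 per gallon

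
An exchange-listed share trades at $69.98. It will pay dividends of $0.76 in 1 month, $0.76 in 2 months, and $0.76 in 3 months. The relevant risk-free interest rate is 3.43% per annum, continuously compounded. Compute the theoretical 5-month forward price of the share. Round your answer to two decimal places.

PV(dividends) I = 0.76·e^(−0.0343·1/12) + 0.76·e^(−0.0343·2/12) + 0.76·e^(−0.0343·3/12)
I = 0.7578 + 0.7557 + 0.7535 = 2.2670
F = (S − I)·e^(rT) = (69.98 − 2.2670) · e^(0.0343·5/12)
= 67.7130 · e^0.014292 = 67.7130 × 1.014395 = $68.69

$68.69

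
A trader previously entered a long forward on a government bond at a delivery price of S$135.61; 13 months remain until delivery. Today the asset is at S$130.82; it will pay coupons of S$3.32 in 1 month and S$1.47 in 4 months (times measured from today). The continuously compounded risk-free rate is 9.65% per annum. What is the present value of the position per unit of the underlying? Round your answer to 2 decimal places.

PV(remaining coupons) I = 3.32·e^(−0.0965·1/12) + 1.47·e^(−0.0965·4/12) = 4.7169
Current forward F = (S − I)·e^(rT) = (130.82 − 4.7169)·e^(0.0965·13/12) = 126.1031 × 1.110202 = 139.9999
Value (long) = (F − K)·e^(−rT) = (139.9999 − 135.61) × 0.900737 = 3.9541
Value = S$3.95

S$3.95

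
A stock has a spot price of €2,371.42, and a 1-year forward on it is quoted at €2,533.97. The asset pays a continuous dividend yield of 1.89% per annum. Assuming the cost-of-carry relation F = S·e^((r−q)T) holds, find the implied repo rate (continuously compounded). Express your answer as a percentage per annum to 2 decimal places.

8.52%

From F = S·e^((r−q)T): (r − q) = ln(F/S)/T
ln(2533.97/2371.42) = ln(1.068545) = 0.066298
(r − q) = 0.066298 / (1) = 0.066298
r = ln(F/S)/T + q = 0.066298 + 0.0189 = 0.085198
r = 8.52%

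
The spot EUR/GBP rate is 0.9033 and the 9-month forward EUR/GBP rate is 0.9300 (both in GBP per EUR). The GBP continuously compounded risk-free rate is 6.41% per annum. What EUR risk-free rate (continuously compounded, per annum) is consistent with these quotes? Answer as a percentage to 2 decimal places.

2.53%

F = S·e^((r_GBP − r_EUR)T) ⇒ r_EUR = r_GBP − ln(F/S)/T
ln(0.9300/0.9033) = 0.029130; /(9/12) = 0.038840
r_EUR = 0.0641 − 0.038840 = 0.025260
r_EUR = 2.53%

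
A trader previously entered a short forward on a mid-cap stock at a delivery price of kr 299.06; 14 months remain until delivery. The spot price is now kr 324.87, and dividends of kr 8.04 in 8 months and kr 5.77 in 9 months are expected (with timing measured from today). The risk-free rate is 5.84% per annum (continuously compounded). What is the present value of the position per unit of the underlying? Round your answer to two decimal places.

-kr 32.25

PV(remaining dividends) I = 8.04·e^(−0.0584·8/12) + 5.77·e^(−0.0584·9/12) = 13.2557
Current forward F = (S − I)·e^(rT) = (324.87 − 13.2557)·e^(0.0584·14/12) = 311.6143 × 1.070508 = 333.5856
Value (long) = (F − K)·e^(−rT) = (333.5856 − 299.06) × 0.934136 = 32.2516
Short position value = −(long value) = -kr 32.25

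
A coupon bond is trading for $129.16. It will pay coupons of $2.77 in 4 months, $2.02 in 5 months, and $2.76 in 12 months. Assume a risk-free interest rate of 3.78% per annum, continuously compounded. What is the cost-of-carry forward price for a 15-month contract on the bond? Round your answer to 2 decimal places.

$127.67

PV(coupons) I = 2.77·e^(−0.0378·4/12) + 2.02·e^(−0.0378·5/12) + 2.76·e^(−0.0378·12/12)
I = 2.7353 + 1.9884 + 2.6576 = 7.3813
F = (S − I)·e^(rT) = (129.16 − 7.3813) · e^(0.0378·15/12)
= 121.7787 · e^0.047250 = 121.7787 × 1.048384 = $127.67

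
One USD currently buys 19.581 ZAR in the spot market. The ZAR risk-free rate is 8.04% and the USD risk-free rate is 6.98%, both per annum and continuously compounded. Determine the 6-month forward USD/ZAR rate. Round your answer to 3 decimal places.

F = S·e^((r_ZAR − r_USD)T) = 19.581 · e^((0.0804 − 0.0698) × 6/12)
= 19.581 · e^0.005300 = 19.581 × 1.005314
F = 19.685 ZAR per USD

19.685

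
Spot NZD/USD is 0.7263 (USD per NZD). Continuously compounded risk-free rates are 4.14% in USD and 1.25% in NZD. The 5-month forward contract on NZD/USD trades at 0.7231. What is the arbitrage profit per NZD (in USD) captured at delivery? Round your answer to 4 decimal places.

Fair forward: F* = S·e^(carry·T), with carry = (r_USD − r_NZD) = 0.0414 − 0.0125 = 0.0289
F* = 0.7263 · e^(0.0289 × 5/12) = 0.7263 · e^0.012042 = 0.7263 × 1.012115 = 0.7351
Market 0.7231 < fair 0.7351: forward underpriced → reverse cash-and-carry (short spot, go long the forward).
At maturity, profit = |F_mkt − F*| = |0.7231 − 0.7351| = 0.0120 per NZD (in USD)

0.0120 per NZD (in USD)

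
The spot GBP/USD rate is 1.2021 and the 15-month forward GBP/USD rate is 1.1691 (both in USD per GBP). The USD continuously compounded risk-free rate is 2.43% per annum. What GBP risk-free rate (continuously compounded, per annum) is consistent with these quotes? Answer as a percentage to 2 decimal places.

F = S·e^((r_USD − r_GBP)T) ⇒ r_GBP = r_USD − ln(F/S)/T
ln(1.1691/1.2021) = -0.027836; /(15/12) = -0.022269
r_GBP = 0.0243 + 0.022269 = 0.046569
r_GBP = 4.66%

4.66%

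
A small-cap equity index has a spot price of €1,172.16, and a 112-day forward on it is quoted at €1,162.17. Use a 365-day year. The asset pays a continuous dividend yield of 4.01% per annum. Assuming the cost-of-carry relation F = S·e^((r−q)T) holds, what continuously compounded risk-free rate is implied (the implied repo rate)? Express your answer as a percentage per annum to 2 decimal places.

From F = S·e^((r−q)T): (r − q) = ln(F/S)/T
ln(1162.17/1172.16) = ln(0.991477) = -0.008560
(r − q) = -0.008560 / (112/365) = -0.027896
r = ln(F/S)/T + q = -0.027896 + 0.0401 = 0.012204
r = 1.22%

1.22%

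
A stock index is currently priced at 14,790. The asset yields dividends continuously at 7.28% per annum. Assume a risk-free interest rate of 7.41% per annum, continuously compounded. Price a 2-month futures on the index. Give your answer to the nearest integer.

14,793

F = S·e^((r − q)T) = 14790 · e^((0.0741 − 0.0728) × 2/12)
= 14790 · e^0.000217 = 14790 × 1.000217
F = 14,793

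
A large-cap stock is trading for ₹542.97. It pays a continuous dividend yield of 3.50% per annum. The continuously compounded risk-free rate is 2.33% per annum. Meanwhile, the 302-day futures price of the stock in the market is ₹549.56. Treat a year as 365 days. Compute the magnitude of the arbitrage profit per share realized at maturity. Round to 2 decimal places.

₹11.82 per share

Fair futures: F* = S·e^(carry·T), with carry = (r − q) = 0.0233 − 0.0350 = -0.0117
F* = 542.97 · e^(-0.0117 × 302/365) = 542.97 · e^-0.009681 = 542.97 × 0.990366 = ₹537.7390
Market ₹549.56 > fair ₹537.7390: forward overpriced → cash-and-carry (buy spot, short the forward).
At maturity, profit = |F_mkt − F*| = |549.56 − 537.7390| = ₹11.82 per share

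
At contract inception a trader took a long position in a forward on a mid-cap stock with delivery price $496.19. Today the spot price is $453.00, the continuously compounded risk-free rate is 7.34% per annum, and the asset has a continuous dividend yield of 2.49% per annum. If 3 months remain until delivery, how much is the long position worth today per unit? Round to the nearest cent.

Current fair forward for the remaining 3 months: F = S·e^((r − q)·T), (r − q) = 0.0734 − 0.0249 = 0.0485
F = 453.00 · e^(0.0485 × 3/12) = 453.00 × 1.012199 = 458.5261
Value of long forward = (F − K)·e^(−rT) = (458.5261 − 496.19) · e^(−0.0734·3/12)
= -37.6639 × 0.981817 = -36.98

-$36.98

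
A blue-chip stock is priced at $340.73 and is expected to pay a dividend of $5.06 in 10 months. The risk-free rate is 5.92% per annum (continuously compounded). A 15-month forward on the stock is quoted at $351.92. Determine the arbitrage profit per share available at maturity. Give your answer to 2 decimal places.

$9.79 per share

PV(dividends) I = 5.06·e^(−0.0592·10/12) = 4.8164
Fair forward F* = (S − I)·e^(rT) = (340.73 − 4.8164)·e^0.074000 = 335.9136 × 1.076807 = 361.7141
Market $351.92 < fair 361.7141: forward underpriced → reverse cash-and-carry (short the stock, invest proceeds at r, pay the dividends, go long the forward).
Profit at T = |F_mkt − F*| = |351.92 − 361.7141| = $9.79 per share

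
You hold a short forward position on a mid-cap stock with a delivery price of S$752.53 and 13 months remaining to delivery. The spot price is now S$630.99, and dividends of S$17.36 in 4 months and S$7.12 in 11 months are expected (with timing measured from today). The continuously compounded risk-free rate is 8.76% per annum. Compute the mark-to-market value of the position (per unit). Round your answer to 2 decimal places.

S$76.84

PV(remaining dividends) I = 17.36·e^(−0.0876·4/12) + 7.12·e^(−0.0876·11/12) = 23.4310
Current forward F = (S − I)·e^(rT) = (630.99 − 23.4310)·e^(0.0876·13/12) = 607.5590 × 1.099549 = 668.0409
Value (long) = (F − K)·e^(−rT) = (668.0409 − 752.53) × 0.909464 = -76.8398
Short position value = −(long value) = S$76.84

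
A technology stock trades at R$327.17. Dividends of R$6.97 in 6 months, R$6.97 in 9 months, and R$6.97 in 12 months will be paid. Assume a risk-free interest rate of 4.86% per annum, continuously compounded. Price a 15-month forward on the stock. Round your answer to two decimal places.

PV(dividends) I = 6.97·e^(−0.0486·6/12) + 6.97·e^(−0.0486·9/12) + 6.97·e^(−0.0486·12/12)
I = 6.8027 + 6.7205 + 6.6394 = 20.1626
F = (S − I)·e^(rT) = (327.17 − 20.1626) · e^(0.0486·15/12)
= 307.0074 · e^0.060750 = 307.0074 × 1.062633 = R$326.24

R$326.24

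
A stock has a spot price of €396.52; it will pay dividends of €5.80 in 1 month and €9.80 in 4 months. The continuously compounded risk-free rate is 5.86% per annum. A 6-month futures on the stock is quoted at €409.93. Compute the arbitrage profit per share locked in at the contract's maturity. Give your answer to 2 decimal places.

€17.46 per share

PV(dividends) I = 5.80·e^(−0.0586·1/12) + 9.80·e^(−0.0586·4/12) = 15.3822
Fair futures F* = (S − I)·e^(rT) = (396.52 − 15.3822)·e^0.029300 = 381.1378 × 1.029733 = 392.4702
Market €409.93 > fair 392.4702: forward overpriced → cash-and-carry (borrow at r, buy the stock and collect the dividends, short the forward).
Profit at T = |F_mkt − F*| = |409.93 − 392.4702| = €17.46 per share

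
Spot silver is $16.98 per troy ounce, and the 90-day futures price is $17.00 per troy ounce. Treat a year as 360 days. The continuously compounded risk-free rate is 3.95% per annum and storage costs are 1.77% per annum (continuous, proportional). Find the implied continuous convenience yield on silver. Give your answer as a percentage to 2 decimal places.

5.25%

F = S·e^((r+u−y)T) ⇒ (r+u−y) = ln(F/S)/T
ln(17.00/16.98) = 0.001177; /T ⇒ 0.004708
y = r + u − ln(F/S)/T = 0.0395 + 0.0177 − 0.004708 = 0.052492
y = 5.25%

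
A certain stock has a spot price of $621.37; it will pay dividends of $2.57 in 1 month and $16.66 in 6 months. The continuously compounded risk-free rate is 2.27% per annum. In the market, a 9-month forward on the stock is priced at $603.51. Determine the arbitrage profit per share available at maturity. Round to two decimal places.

$9.17 per share

PV(dividends) I = 2.57·e^(−0.0227·1/12) + 16.66·e^(−0.0227·6/12) = 19.0371
Fair forward F* = (S − I)·e^(rT) = (621.37 − 19.0371)·e^0.017025 = 602.3329 × 1.017171 = 612.6756
Market $603.51 < fair 612.6756: forward underpriced → reverse cash-and-carry (short the stock, invest proceeds at r, pay the dividends, go long the forward).
Profit at T = |F_mkt − F*| = |603.51 − 612.6756| = $9.17 per share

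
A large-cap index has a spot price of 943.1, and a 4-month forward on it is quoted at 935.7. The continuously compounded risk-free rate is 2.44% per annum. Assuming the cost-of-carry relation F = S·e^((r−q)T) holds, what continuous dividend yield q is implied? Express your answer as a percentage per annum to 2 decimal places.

4.80%

From F = S·e^((r−q)T): (r − q) = ln(F/S)/T
ln(935.7/943.1) = ln(0.992154) = -0.007877
(r − q) = -0.007877 / (4/12) = -0.023631
q = r − ln(F/S)/T = 0.0244 + 0.023631 = 0.048031
q = 4.80%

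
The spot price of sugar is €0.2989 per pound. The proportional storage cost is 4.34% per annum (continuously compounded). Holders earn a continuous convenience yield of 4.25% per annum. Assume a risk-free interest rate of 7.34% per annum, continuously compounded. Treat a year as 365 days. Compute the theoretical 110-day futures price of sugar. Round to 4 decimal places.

Net carry = r + u − y = 0.0734 + 0.0434 − 0.0425 = 0.0743
F = S·e^((r+u−y)T) = 0.2989 · e^(0.0743 × 110/365) = 0.2989 · e^0.022392
= 0.2989 × 1.022645 = €0.3057 per pound

€0.3057 per pound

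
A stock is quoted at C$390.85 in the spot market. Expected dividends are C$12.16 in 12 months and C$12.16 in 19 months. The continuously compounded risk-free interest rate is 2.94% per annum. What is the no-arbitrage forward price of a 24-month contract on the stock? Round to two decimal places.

PV(dividends) I = 12.16·e^(−0.0294·12/12) + 12.16·e^(−0.0294·19/12)
I = 11.8077 + 11.6069 = 23.4146
F = (S − I)·e^(rT) = (390.85 − 23.4146) · e^(0.0294·24/12)
= 367.4354 · e^0.058800 = 367.4354 × 1.060563 = C$389.69

C$389.69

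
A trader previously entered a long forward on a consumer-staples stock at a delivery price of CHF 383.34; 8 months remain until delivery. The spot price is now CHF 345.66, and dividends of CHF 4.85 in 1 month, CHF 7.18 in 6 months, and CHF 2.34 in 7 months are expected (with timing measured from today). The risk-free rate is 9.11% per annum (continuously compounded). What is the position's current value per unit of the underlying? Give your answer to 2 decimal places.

-CHF 28.98

PV(remaining dividends) I = 4.85·e^(−0.0911·1/12) + 7.18·e^(−0.0911·6/12) + 2.34·e^(−0.0911·7/12) = 13.8925
Current forward F = (S − I)·e^(rT) = (345.66 − 13.8925)·e^(0.0911·8/12) = 331.7675 × 1.062616 = 352.5415
Value (long) = (F − K)·e^(−rT) = (352.5415 − 383.34) × 0.941074 = -28.9837
Value = -CHF 28.98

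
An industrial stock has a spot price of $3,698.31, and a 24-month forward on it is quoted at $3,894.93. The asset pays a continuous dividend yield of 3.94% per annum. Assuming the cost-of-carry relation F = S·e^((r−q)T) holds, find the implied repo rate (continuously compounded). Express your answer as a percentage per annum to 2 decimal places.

6.53%

From F = S·e^((r−q)T): (r − q) = ln(F/S)/T
ln(3894.93/3698.31) = ln(1.053165) = 0.051800
(r − q) = 0.051800 / (24/12) = 0.025900
r = ln(F/S)/T + q = 0.025900 + 0.0394 = 0.065300
r = 6.53%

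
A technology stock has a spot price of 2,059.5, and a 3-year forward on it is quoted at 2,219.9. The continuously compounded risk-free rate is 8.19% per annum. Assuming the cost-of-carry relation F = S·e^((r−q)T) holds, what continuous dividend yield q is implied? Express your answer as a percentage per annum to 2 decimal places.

From F = S·e^((r−q)T): (r − q) = ln(F/S)/T
ln(2219.9/2059.5) = ln(1.077883) = 0.074999
(r − q) = 0.074999 / (3) = 0.025000
q = r − ln(F/S)/T = 0.0819 − 0.025000 = 0.056900
q = 5.69%

5.69%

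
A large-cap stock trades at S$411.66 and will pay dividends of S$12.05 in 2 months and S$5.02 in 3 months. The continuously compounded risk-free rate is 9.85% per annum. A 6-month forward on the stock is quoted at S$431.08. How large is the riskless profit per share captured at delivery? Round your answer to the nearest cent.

S$16.24 per share

PV(dividends) I = 12.05·e^(−0.0985·2/12) + 5.02·e^(−0.0985·3/12) = 16.7517
Fair forward F* = (S − I)·e^(rT) = (411.66 − 16.7517)·e^0.049250 = 394.9083 × 1.050483 = 414.8445
Market S$431.08 > fair 414.8445: forward overpriced → cash-and-carry (borrow at r, buy the stock and collect the dividends, short the forward).
Profit at T = |F_mkt − F*| = |431.08 − 414.8445| = S$16.24 per share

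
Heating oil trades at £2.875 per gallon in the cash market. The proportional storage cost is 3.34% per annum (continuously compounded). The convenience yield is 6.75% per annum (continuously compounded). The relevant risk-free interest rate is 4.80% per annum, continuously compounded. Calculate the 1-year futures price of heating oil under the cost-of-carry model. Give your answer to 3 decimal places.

£2.915 per gallon

Net carry = r + u − y = 0.0480 + 0.0334 − 0.0675 = 0.0139
F = S·e^((r+u−y)T) = 2.875 · e^(0.0139 × 1) = 2.875 · e^0.013900
= 2.875 × 1.013997 = £2.915 per gallon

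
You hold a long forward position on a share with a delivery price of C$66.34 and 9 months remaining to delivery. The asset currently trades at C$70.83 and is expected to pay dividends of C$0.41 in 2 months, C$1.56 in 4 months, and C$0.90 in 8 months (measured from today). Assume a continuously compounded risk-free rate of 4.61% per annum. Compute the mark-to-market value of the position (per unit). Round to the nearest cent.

PV(remaining dividends) I = 0.41·e^(−0.0461·2/12) + 1.56·e^(−0.0461·4/12) + 0.90·e^(−0.0461·8/12) = 2.8158
Current forward F = (S − I)·e^(rT) = (70.83 − 2.8158)·e^(0.0461·9/12) = 68.0142 × 1.035180 = 70.4069
Value (long) = (F − K)·e^(−rT) = (70.4069 − 66.34) × 0.966016 = 3.9287
Value = C$3.93

C$3.93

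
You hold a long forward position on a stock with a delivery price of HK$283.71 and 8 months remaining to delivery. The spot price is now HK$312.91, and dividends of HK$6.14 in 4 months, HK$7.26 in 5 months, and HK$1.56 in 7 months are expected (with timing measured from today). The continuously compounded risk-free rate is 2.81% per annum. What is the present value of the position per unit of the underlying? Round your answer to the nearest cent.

PV(remaining dividends) I = 6.14·e^(−0.0281·4/12) + 7.26·e^(−0.0281·5/12) + 1.56·e^(−0.0281·7/12) = 14.7929
Current forward F = (S − I)·e^(rT) = (312.91 − 14.7929)·e^(0.0281·8/12) = 298.1171 × 1.018910 = 303.7545
Value (long) = (F − K)·e^(−rT) = (303.7545 − 283.71) × 0.981441 = 19.6725
Value = HK$19.67

HK$19.67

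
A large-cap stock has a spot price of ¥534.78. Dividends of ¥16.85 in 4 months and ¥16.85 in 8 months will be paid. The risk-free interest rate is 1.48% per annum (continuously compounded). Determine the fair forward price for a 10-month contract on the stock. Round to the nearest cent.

PV(dividends) I = 16.85·e^(−0.0148·4/12) + 16.85·e^(−0.0148·8/12)
I = 16.7671 + 16.6846 = 33.4517
F = (S − I)·e^(rT) = (534.78 − 33.4517) · e^(0.0148·10/12)
= 501.3283 · e^0.012333 = 501.3283 × 1.012409 = ¥507.55

¥507.55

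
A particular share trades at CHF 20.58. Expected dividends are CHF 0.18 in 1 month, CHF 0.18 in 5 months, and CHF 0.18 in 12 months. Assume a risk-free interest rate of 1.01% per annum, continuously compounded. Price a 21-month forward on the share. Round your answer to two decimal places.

CHF 20.40

PV(dividends) I = 0.18·e^(−0.0101·1/12) + 0.18·e^(−0.0101·5/12) + 0.18·e^(−0.0101·12/12)
I = 0.1798 + 0.1792 + 0.1782 = 0.5372
F = (S − I)·e^(rT) = (20.58 − 0.5372) · e^(0.0101·21/12)
= 20.0428 · e^0.017675 = 20.0428 × 1.017832 = CHF 20.40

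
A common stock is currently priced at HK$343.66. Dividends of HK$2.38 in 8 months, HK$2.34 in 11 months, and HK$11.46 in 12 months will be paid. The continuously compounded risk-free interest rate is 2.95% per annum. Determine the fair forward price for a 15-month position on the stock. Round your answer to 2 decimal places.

HK$340.24

PV(dividends) I = 2.38·e^(−0.0295·8/12) + 2.34·e^(−0.0295·11/12) + 11.46·e^(−0.0295·12/12)
I = 2.3337 + 2.2776 + 11.1269 = 15.7382
F = (S − I)·e^(rT) = (343.66 − 15.7382) · e^(0.0295·15/12)
= 327.9218 · e^0.036875 = 327.9218 × 1.037563 = HK$340.24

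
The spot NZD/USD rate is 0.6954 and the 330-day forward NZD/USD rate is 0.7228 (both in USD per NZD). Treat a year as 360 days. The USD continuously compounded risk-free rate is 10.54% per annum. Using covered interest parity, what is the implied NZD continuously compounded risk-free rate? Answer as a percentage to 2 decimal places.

F = S·e^((r_USD − r_NZD)T) ⇒ r_NZD = r_USD − ln(F/S)/T
ln(0.7228/0.6954) = 0.038645; /(330/360) = 0.042158
r_NZD = 0.1054 − 0.042158 = 0.063242
r_NZD = 6.32%

6.32%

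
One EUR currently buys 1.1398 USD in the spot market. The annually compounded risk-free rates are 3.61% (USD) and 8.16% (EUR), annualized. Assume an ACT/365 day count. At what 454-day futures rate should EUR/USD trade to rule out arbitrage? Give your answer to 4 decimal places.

By covered interest parity, F = S · (1+r_USD)^T / (1+r_EUR)^T
= 1.1398 × 1.045098 / 1.102487 = 1.1398 × 0.947946
F = 1.0805 USD per EUR

1.0805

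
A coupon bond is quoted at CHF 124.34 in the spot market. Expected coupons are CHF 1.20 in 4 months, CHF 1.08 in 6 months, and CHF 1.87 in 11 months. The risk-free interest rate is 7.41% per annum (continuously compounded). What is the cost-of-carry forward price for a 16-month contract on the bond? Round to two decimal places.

CHF 132.88

PV(coupons) I = 1.20·e^(−0.0741·4/12) + 1.08·e^(−0.0741·6/12) + 1.87·e^(−0.0741·11/12)
I = 1.1707 + 1.0407 + 1.7472 = 3.9586
F = (S − I)·e^(rT) = (124.34 − 3.9586) · e^(0.0741·16/12)
= 120.3814 · e^0.098800 = 120.3814 × 1.103846 = CHF 132.88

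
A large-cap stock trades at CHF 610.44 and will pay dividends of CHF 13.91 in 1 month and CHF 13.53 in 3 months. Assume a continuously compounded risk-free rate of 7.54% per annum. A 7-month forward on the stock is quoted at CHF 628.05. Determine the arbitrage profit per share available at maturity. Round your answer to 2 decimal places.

CHF 18.48 per share

PV(dividends) I = 13.91·e^(−0.0754·1/12) + 13.53·e^(−0.0754·3/12) = 27.1002
Fair forward F* = (S − I)·e^(rT) = (610.44 − 27.1002)·e^0.043983 = 583.3398 × 1.044965 = 609.5697
Market CHF 628.05 > fair 609.5697: forward overpriced → cash-and-carry (borrow at r, buy the stock and collect the dividends, short the forward).
Profit at T = |F_mkt − F*| = |628.05 − 609.5697| = CHF 18.48 per share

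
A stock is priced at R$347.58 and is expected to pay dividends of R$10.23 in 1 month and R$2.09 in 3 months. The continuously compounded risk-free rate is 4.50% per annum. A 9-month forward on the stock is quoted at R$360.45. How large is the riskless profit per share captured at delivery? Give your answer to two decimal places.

PV(dividends) I = 10.23·e^(−0.0450·1/12) + 2.09·e^(−0.0450·3/12) = 12.2583
Fair forward F* = (S − I)·e^(rT) = (347.58 − 12.2583)·e^0.033750 = 335.3217 × 1.034326 = 346.8320
Market R$360.45 > fair 346.8320: forward overpriced → cash-and-carry (borrow at r, buy the stock and collect the dividends, short the forward).
Profit at T = |F_mkt − F*| = |360.45 − 346.8320| = R$13.62 per share

R$13.62 per share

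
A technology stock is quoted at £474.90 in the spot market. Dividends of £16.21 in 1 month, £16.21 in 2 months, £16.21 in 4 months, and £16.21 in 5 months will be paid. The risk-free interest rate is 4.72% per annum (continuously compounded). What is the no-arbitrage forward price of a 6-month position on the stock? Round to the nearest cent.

£420.63

PV(dividends) I = 16.21·e^(−0.0472·1/12) + 16.21·e^(−0.0472·2/12) + 16.21·e^(−0.0472·4/12) + 16.21·e^(−0.0472·5/12)
I = 16.1464 + 16.0830 + 15.9570 + 15.8943 = 64.0807
F = (S − I)·e^(rT) = (474.90 − 64.0807) · e^(0.0472·6/12)
= 410.8193 · e^0.023600 = 410.8193 × 1.023881 = £420.63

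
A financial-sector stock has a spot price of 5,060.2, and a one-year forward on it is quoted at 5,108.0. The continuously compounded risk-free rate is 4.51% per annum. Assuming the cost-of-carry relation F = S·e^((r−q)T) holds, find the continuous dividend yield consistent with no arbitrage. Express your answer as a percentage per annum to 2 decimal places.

From F = S·e^((r−q)T): (r − q) = ln(F/S)/T
ln(5108.0/5060.2) = ln(1.009446) = 0.009402
(r − q) = 0.009402 / (12/12) = 0.009402
q = r − ln(F/S)/T = 0.0451 − 0.009402 = 0.035698
q = 3.57%

3.57%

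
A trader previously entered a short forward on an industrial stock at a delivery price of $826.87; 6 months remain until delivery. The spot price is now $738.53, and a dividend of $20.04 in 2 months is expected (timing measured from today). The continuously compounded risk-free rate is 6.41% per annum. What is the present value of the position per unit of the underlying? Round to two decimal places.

$82.09

PV(remaining dividends) I = 20.04·e^(−0.0641·2/12) = 19.8270
Current forward F = (S − I)·e^(rT) = (738.53 − 19.8270)·e^(0.0641·6/12) = 718.7030 × 1.032569 = 742.1104
Value (long) = (F − K)·e^(−rT) = (742.1104 − 826.87) × 0.968458 = -82.0861
Short position value = −(long value) = $82.09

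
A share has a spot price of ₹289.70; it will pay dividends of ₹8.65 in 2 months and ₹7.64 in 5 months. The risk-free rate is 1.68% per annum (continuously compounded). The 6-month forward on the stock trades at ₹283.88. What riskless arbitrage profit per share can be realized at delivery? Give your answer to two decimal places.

PV(dividends) I = 8.65·e^(−0.0168·2/12) + 7.64·e^(−0.0168·5/12) = 16.2125
Fair forward F* = (S − I)·e^(rT) = (289.70 − 16.2125)·e^0.008400 = 273.4875 × 1.008435 = 275.7944
Market ₹283.88 > fair 275.7944: forward overpriced → cash-and-carry (borrow at r, buy the stock and collect the dividends, short the forward).
Profit at T = |F_mkt − F*| = |283.88 − 275.7944| = ₹8.09 per share

₹8.09 per share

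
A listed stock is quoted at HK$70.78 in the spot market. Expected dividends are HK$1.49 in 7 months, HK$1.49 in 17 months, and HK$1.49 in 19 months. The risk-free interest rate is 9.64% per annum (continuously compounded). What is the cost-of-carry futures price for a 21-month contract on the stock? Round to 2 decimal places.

PV(dividends) I = 1.49·e^(−0.0964·7/12) + 1.49·e^(−0.0964·17/12) + 1.49·e^(−0.0964·19/12)
I = 1.4085 + 1.2998 + 1.2791 = 3.9874
F = (S − I)·e^(rT) = (70.78 − 3.9874) · e^(0.0964·21/12)
= 66.7926 · e^0.168700 = 66.7926 × 1.183765 = HK$79.07

HK$79.07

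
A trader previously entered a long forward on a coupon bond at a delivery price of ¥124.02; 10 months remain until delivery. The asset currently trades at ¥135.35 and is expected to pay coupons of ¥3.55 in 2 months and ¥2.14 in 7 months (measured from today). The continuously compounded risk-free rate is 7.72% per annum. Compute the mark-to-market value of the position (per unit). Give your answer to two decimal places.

¥13.51

PV(remaining coupons) I = 3.55·e^(−0.0772·2/12) + 2.14·e^(−0.0772·7/12) = 5.5504
Current forward F = (S − I)·e^(rT) = (135.35 − 5.5504)·e^(0.0772·10/12) = 129.7996 × 1.066448 = 138.4245
Value (long) = (F − K)·e^(−rT) = (138.4245 − 124.02) × 0.937692 = 13.5070
Value = ¥13.51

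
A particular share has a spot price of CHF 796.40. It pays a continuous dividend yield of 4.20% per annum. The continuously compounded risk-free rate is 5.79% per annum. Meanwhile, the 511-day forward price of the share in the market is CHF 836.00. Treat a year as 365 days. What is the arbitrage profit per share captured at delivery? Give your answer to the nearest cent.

Fair forward: F* = S·e^(carry·T), with carry = (r − q) = 0.0579 − 0.0420 = 0.0159
F* = 796.40 · e^(0.0159 × 511/365) = 796.40 · e^0.022260 = 796.40 × 1.022510 = CHF 814.3270
Market CHF 836.00 > fair CHF 814.3270: forward overpriced → cash-and-carry (buy spot, short the forward).
At maturity, profit = |F_mkt − F*| = |836.00 − 814.3270| = CHF 21.67 per share

CHF 21.67 per share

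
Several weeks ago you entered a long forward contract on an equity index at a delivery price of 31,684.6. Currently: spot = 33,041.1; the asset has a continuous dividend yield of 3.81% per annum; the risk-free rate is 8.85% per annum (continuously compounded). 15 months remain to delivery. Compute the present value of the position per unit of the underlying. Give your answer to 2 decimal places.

3137.99

Current fair forward for the remaining 15 months: F = S·e^((r − q)·T), (r − q) = 0.0885 − 0.0381 = 0.0504
F = 33041.1 · e^(0.0504 × 15/12) = 33041.1 × 1.06502684 = 35189.6583
Value of long forward = (F − K)·e^(−rT) = (35189.6583 − 31684.6) · e^(−0.0885·15/12)
= 3505.0583 × 0.89527441 = 3137.99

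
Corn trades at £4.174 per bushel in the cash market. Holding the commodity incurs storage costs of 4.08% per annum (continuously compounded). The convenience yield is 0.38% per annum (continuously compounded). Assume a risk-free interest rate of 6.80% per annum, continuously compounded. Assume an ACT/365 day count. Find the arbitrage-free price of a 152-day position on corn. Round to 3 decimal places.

£4.361 per bushel

Net carry = r + u − y = 0.0680 + 0.0408 − 0.0038 = 0.1050
F = S·e^((r+u−y)T) = 4.174 · e^(0.1050 × 152/365) = 4.174 · e^0.043726
= 4.174 × 1.044696 = £4.361 per bushel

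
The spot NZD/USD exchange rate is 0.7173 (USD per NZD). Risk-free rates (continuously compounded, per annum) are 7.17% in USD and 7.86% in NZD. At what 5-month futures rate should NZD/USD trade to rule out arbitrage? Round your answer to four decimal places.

0.7152

F = S·e^((r_USD − r_NZD)T) = 0.7173 · e^((0.0717 − 0.0786) × 5/12)
= 0.7173 · e^-0.002875 = 0.7173 × 0.997129
F = 0.7152 USD per NZD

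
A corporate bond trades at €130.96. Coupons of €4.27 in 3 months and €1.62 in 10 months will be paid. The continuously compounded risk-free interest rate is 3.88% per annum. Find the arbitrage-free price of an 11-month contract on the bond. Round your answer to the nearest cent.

PV(coupons) I = 4.27·e^(−0.0388·3/12) + 1.62·e^(−0.0388·10/12)
I = 4.2288 + 1.5685 = 5.7973
F = (S − I)·e^(rT) = (130.96 − 5.7973) · e^(0.0388·11/12)
= 125.1627 · e^0.035567 = 125.1627 × 1.036207 = €129.69

€129.69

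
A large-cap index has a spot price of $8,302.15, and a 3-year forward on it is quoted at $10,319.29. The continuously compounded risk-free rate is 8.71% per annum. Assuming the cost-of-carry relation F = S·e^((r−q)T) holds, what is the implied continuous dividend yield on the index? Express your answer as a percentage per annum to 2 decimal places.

1.46%

From F = S·e^((r−q)T): (r − q) = ln(F/S)/T
ln(10319.29/8302.15) = ln(1.242966) = 0.217500
(r − q) = 0.217500 / (3) = 0.072500
q = r − ln(F/S)/T = 0.0871 − 0.072500 = 0.014600
q = 1.46%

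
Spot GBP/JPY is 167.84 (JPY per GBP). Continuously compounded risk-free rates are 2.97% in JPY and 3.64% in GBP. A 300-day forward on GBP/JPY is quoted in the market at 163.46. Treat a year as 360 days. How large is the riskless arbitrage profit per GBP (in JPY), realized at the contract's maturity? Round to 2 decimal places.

Fair forward: F* = S·e^(carry·T), with carry = (r_JPY − r_GBP) = 0.0297 − 0.0364 = -0.0067
F* = 167.84 · e^(-0.0067 × 300/360) = 167.84 · e^-0.005583 = 167.84 × 0.994433 = 166.9056
Market 163.46 < fair 166.9056: forward underpriced → reverse cash-and-carry (short spot, go long the forward).
At maturity, profit = |F_mkt − F*| = |163.46 − 166.9056| = 3.45 per GBP (in JPY)

3.45 per GBP (in JPY)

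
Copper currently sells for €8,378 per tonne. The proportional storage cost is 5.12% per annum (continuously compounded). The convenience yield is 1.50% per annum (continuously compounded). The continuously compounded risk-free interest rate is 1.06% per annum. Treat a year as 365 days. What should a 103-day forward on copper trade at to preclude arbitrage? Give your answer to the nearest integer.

€8,489 per tonne

Net carry = r + u − y = 0.0106 + 0.0512 − 0.0150 = 0.0468
F = S·e^((r+u−y)T) = 8378 · e^(0.0468 × 103/365) = 8378 · e^0.013207
= 8378 × 1.013295 = €8,489 per tonne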